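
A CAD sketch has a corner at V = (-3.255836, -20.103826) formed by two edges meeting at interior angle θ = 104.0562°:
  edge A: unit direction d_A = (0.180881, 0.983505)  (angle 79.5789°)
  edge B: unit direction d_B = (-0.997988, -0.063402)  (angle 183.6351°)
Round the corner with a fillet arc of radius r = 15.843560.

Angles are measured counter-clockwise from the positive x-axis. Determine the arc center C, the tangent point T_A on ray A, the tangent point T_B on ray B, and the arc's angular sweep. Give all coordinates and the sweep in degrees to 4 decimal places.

center=(-16.6013,-5.0762) T_A=(-1.0191,-7.9420) T_B=(-15.5968,-20.8878) sweep=75.9438

bisector direction at 131.6070° = (-0.664018,0.747717)
center distance |VC| = r/sin(θ/2) = 15.843560/sin(52.0281°) = 20.098068
C = V + |VC|·bis = (-16.6013,-5.0762)
T_A = V + ((C−V)·d_A)·d_A = V + 12.3658·d_A = (-1.0191,-7.9420)
T_B = V + ((C−V)·d_B)·d_B = V + 12.3658·d_B = (-15.5968,-20.8878)
sweep = 180° − θ = 75.9438°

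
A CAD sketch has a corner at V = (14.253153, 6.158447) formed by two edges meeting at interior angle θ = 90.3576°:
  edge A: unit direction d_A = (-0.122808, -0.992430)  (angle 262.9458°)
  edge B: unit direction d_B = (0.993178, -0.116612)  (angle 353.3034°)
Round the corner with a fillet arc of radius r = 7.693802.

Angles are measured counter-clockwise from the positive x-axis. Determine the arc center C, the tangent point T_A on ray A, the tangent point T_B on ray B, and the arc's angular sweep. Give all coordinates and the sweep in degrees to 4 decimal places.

center=(20.9497,-2.3745) T_A=(13.3142,-1.4296) T_B=(21.8469,5.2668) sweep=89.6424

bisector direction at 308.1246° = (0.617374,-0.786670)
center distance |VC| = r/sin(θ/2) = 7.693802/sin(45.1788°) = 10.846883
C = V + |VC|·bis = (20.9497,-2.3745)
T_A = V + ((C−V)·d_A)·d_A = V + 7.6459·d_A = (13.3142,-1.4296)
T_B = V + ((C−V)·d_B)·d_B = V + 7.6459·d_B = (21.8469,5.2668)
sweep = 180° − θ = 89.6424°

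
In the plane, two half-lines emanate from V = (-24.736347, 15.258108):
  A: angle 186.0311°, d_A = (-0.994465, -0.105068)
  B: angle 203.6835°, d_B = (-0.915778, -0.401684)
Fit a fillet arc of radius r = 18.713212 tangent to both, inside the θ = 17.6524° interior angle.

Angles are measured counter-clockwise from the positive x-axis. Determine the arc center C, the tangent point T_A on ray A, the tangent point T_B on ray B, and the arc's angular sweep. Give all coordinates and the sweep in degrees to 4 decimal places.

bisector direction at 194.8573° = (-0.966567,-0.256413)
center distance |VC| = r/sin(θ/2) = 18.713212/sin(8.8262°) = 121.959664
C = V + |VC|·bis = (-142.6186,-16.0139)
T_A = V + ((C−V)·d_A)·d_A = V + 120.5155·d_A = (-144.5848,2.5958)
T_B = V + ((C−V)·d_B)·d_B = V + 120.5155·d_B = (-135.1018,-33.1510)
sweep = 180° − θ = 162.3476°

center=(-142.6186,-16.0139) T_A=(-144.5848,2.5958) T_B=(-135.1018,-33.1510) sweep=162.3476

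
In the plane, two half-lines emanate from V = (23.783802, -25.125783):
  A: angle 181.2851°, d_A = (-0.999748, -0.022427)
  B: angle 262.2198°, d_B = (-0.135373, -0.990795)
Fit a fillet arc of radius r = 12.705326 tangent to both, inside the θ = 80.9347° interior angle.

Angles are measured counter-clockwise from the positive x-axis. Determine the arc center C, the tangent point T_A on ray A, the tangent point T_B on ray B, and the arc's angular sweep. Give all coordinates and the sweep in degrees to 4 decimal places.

bisector direction at 221.7525° = (-0.746029,-0.665914)
center distance |VC| = r/sin(θ/2) = 12.705326/sin(40.4674°) = 19.576332
C = V + |VC|·bis = (9.1793,-38.1619)
T_A = V + ((C−V)·d_A)·d_A = V + 14.8932·d_A = (8.8943,-25.4598)
T_B = V + ((C−V)·d_B)·d_B = V + 14.8932·d_B = (21.7677,-39.8819)
sweep = 180° − θ = 99.0653°

center=(9.1793,-38.1619) T_A=(8.8943,-25.4598) T_B=(21.7677,-39.8819) sweep=99.0653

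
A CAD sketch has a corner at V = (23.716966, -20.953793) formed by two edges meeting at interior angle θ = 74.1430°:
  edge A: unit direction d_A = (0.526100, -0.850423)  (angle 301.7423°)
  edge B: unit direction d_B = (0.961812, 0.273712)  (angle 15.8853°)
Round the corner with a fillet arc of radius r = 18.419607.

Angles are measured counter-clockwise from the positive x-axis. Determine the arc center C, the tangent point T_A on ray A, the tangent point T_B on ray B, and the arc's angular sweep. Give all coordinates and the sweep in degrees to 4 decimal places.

bisector direction at 338.8138° = (0.932411,-0.361400)
center distance |VC| = r/sin(θ/2) = 18.419607/sin(37.0715°) = 30.556180
C = V + |VC|·bis = (52.2079,-31.9968)
T_A = V + ((C−V)·d_A)·d_A = V + 24.3803·d_A = (36.5434,-41.6873)
T_B = V + ((C−V)·d_B)·d_B = V + 24.3803·d_B = (47.1662,-14.2806)
sweep = 180° − θ = 105.8570°

center=(52.2079,-31.9968) T_A=(36.5434,-41.6873) T_B=(47.1662,-14.2806) sweep=105.8570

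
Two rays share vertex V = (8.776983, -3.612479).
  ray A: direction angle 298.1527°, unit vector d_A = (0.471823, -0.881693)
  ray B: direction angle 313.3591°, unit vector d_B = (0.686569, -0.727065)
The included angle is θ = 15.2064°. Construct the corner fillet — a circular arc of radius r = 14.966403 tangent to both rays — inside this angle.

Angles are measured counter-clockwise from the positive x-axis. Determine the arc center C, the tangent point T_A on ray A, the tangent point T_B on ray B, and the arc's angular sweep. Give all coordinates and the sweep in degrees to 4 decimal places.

bisector direction at 305.7559° = (0.584333,-0.811514)
center distance |VC| = r/sin(θ/2) = 14.966403/sin(7.6032°) = 113.114693
C = V + |VC|·bis = (74.8737,-95.4066)
T_A = V + ((C−V)·d_A)·d_A = V + 112.1202·d_A = (61.6779,-102.4681)
T_B = V + ((C−V)·d_B)·d_B = V + 112.1202·d_B = (85.7552,-85.1312)
sweep = 180° − θ = 164.7936°

center=(74.8737,-95.4066) T_A=(61.6779,-102.4681) T_B=(85.7552,-85.1312) sweep=164.7936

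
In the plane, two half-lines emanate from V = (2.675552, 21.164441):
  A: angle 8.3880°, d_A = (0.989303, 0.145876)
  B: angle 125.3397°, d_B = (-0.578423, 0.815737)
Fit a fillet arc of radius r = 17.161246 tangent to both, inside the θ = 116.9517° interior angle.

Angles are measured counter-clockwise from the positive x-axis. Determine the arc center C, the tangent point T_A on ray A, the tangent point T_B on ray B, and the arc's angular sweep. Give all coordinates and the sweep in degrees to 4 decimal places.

center=(10.5859,39.6777) T_A=(13.0893,22.7000) T_B=(-3.4131,29.7512) sweep=63.0483

bisector direction at 66.8639° = (0.392917,0.919574)
center distance |VC| = r/sin(θ/2) = 17.161246/sin(58.4759°) = 20.132386
C = V + |VC|·bis = (10.5859,39.6777)
T_A = V + ((C−V)·d_A)·d_A = V + 10.5264·d_A = (13.0893,22.7000)
T_B = V + ((C−V)·d_B)·d_B = V + 10.5264·d_B = (-3.4131,29.7512)
sweep = 180° − θ = 63.0483°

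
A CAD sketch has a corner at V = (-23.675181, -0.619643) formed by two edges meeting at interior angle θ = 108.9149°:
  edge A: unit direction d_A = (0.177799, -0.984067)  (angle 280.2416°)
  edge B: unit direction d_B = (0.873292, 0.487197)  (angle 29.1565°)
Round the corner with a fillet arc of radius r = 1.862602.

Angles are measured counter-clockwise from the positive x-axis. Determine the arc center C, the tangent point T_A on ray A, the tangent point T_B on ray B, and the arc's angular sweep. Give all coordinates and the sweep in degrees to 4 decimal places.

bisector direction at 334.6990° = (0.904075,-0.427373)
center distance |VC| = r/sin(θ/2) = 1.862602/sin(54.4575°) = 2.289097
C = V + |VC|·bis = (-21.6057,-1.5979)
T_A = V + ((C−V)·d_A)·d_A = V + 1.3307·d_A = (-23.4386,-1.9291)
T_B = V + ((C−V)·d_B)·d_B = V + 1.3307·d_B = (-22.5131,0.0287)
sweep = 180° − θ = 71.0851°

center=(-21.6057,-1.5979) T_A=(-23.4386,-1.9291) T_B=(-22.5131,0.0287) sweep=71.0851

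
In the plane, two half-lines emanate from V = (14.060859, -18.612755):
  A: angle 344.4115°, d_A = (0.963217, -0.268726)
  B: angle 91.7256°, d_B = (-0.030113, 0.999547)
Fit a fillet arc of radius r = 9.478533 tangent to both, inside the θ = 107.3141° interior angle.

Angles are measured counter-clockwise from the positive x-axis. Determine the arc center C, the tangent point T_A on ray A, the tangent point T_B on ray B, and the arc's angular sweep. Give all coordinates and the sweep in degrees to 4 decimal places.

center=(23.3251,-11.3569) T_A=(20.7780,-20.4868) T_B=(13.8509,-11.6423) sweep=72.6859

bisector direction at 38.0686° = (0.787274,0.616604)
center distance |VC| = r/sin(θ/2) = 9.478533/sin(53.6570°) = 11.767496
C = V + |VC|·bis = (23.3251,-11.3569)
T_A = V + ((C−V)·d_A)·d_A = V + 6.9736·d_A = (20.7780,-20.4868)
T_B = V + ((C−V)·d_B)·d_B = V + 6.9736·d_B = (13.8509,-11.6423)
sweep = 180° − θ = 72.6859°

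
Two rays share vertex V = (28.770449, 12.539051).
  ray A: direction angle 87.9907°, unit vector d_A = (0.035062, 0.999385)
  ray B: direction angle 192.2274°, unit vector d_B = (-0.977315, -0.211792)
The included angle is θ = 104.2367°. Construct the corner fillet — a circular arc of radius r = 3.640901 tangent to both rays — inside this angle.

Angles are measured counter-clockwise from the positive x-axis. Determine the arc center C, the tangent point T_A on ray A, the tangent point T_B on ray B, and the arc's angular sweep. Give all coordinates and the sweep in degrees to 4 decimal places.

bisector direction at 140.1090° = (-0.767266,0.641328)
center distance |VC| = r/sin(θ/2) = 3.640901/sin(52.1183°) = 4.612935
C = V + |VC|·bis = (25.2311,15.4975)
T_A = V + ((C−V)·d_A)·d_A = V + 2.8325·d_A = (28.8698,15.3698)
T_B = V + ((C−V)·d_B)·d_B = V + 2.8325·d_B = (26.0022,11.9392)
sweep = 180° − θ = 75.7633°

center=(25.2311,15.4975) T_A=(28.8698,15.3698) T_B=(26.0022,11.9392) sweep=75.7633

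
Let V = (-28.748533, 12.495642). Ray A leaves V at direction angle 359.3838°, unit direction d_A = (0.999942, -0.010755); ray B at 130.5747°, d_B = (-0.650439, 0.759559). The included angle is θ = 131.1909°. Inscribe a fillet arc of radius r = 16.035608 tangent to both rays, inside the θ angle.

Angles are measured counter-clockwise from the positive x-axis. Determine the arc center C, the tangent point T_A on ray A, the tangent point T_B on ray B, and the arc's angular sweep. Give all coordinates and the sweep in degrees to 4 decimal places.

center=(-21.3009,28.4521) T_A=(-21.4733,12.4174) T_B=(-33.4809,18.0219) sweep=48.8091

bisector direction at 64.9793° = (0.422946,0.906155)
center distance |VC| = r/sin(θ/2) = 16.035608/sin(65.5954°) = 17.608953
C = V + |VC|·bis = (-21.3009,28.4521)
T_A = V + ((C−V)·d_A)·d_A = V + 7.2756·d_A = (-21.4733,12.4174)
T_B = V + ((C−V)·d_B)·d_B = V + 7.2756·d_B = (-33.4809,18.0219)
sweep = 180° − θ = 48.8091°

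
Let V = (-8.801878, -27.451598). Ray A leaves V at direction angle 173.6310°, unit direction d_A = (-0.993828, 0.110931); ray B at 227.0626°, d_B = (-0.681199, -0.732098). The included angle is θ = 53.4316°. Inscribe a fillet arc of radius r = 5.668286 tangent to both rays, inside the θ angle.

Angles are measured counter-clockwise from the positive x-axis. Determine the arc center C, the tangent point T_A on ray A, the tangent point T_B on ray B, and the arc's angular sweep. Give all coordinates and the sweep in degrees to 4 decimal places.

center=(-20.6236,-31.8355) T_A=(-19.9948,-26.2022) T_B=(-16.4738,-35.6968) sweep=126.5684

bisector direction at 200.3468° = (-0.937605,-0.347702)
center distance |VC| = r/sin(θ/2) = 5.668286/sin(26.7158°) = 12.608370
C = V + |VC|·bis = (-20.6236,-31.8355)
T_A = V + ((C−V)·d_A)·d_A = V + 11.2624·d_A = (-19.9948,-26.2022)
T_B = V + ((C−V)·d_B)·d_B = V + 11.2624·d_B = (-16.4738,-35.6968)
sweep = 180° − θ = 126.5684°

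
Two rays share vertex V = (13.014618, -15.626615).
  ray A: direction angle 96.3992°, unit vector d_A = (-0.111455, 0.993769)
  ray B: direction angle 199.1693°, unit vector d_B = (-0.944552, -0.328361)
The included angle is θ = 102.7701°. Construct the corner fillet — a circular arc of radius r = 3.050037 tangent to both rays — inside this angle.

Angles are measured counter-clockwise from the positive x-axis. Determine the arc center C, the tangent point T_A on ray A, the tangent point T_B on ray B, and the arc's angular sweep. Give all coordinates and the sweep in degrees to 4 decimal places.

bisector direction at 147.7843° = (-0.846047,0.533109)
center distance |VC| = r/sin(θ/2) = 3.050037/sin(51.3850°) = 3.903509
C = V + |VC|·bis = (9.7121,-13.5456)
T_A = V + ((C−V)·d_A)·d_A = V + 2.4361·d_A = (12.7431,-13.2057)
T_B = V + ((C−V)·d_B)·d_B = V + 2.4361·d_B = (10.7136,-16.4265)
sweep = 180° − θ = 77.2299°

center=(9.7121,-13.5456) T_A=(12.7431,-13.2057) T_B=(10.7136,-16.4265) sweep=77.2299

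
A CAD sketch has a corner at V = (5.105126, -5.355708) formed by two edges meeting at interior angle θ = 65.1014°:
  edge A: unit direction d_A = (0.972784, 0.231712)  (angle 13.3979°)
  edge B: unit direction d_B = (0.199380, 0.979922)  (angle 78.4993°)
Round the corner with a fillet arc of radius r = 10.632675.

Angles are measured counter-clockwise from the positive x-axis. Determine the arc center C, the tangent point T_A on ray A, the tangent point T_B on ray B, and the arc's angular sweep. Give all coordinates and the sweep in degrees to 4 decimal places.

center=(18.8455,8.8473) T_A=(21.3092,-1.4960) T_B=(8.4263,10.9673) sweep=114.8986

bisector direction at 45.9486° = (0.695303,0.718716)
center distance |VC| = r/sin(θ/2) = 10.632675/sin(32.5507°) = 19.761658
C = V + |VC|·bis = (18.8455,8.8473)
T_A = V + ((C−V)·d_A)·d_A = V + 16.6574·d_A = (21.3092,-1.4960)
T_B = V + ((C−V)·d_B)·d_B = V + 16.6574·d_B = (8.4263,10.9673)
sweep = 180° − θ = 114.8986°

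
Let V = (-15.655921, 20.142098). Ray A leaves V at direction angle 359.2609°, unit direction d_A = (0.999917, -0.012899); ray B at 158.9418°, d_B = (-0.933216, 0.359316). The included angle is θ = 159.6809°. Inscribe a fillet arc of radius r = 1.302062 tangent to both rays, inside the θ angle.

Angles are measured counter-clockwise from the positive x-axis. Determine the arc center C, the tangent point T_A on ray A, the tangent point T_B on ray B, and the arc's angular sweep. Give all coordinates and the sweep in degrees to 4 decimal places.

center=(-15.4058,21.4410) T_A=(-15.4226,20.1391) T_B=(-15.8737,20.2259) sweep=20.3191

bisector direction at 79.1014° = (0.189072,0.981963)
center distance |VC| = r/sin(θ/2) = 1.302062/sin(79.8405°) = 1.322803
C = V + |VC|·bis = (-15.4058,21.4410)
T_A = V + ((C−V)·d_A)·d_A = V + 0.2333·d_A = (-15.4226,20.1391)
T_B = V + ((C−V)·d_B)·d_B = V + 0.2333·d_B = (-15.8737,20.2259)
sweep = 180° − θ = 20.3191°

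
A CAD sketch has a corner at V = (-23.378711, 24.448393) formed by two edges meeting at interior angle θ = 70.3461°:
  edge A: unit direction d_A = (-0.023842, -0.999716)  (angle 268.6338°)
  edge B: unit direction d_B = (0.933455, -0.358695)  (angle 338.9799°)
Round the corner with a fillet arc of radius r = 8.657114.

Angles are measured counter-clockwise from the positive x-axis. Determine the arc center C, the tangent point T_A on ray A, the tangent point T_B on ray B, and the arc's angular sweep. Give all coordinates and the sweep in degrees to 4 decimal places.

center=(-15.0170,11.9610) T_A=(-23.6716,12.1674) T_B=(-11.9117,20.0420) sweep=109.6539

bisector direction at 303.8068° = (0.556395,-0.830918)
center distance |VC| = r/sin(θ/2) = 8.657114/sin(35.1731°) = 15.028462
C = V + |VC|·bis = (-15.0170,11.9610)
T_A = V + ((C−V)·d_A)·d_A = V + 12.2845·d_A = (-23.6716,12.1674)
T_B = V + ((C−V)·d_B)·d_B = V + 12.2845·d_B = (-11.9117,20.0420)
sweep = 180° − θ = 109.6539°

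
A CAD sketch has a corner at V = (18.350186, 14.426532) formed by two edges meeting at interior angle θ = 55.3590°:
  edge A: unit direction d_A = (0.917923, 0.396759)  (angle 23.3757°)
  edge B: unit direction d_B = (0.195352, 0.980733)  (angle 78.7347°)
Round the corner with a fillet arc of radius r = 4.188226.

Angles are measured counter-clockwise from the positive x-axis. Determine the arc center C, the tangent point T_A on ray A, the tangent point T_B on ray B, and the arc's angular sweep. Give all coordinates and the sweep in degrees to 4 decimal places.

bisector direction at 51.0552° = (0.628571,0.777752)
center distance |VC| = r/sin(θ/2) = 4.188226/sin(27.6795°) = 9.016143
C = V + |VC|·bis = (24.0175,21.4389)
T_A = V + ((C−V)·d_A)·d_A = V + 7.9843·d_A = (25.6792,17.5944)
T_B = V + ((C−V)·d_B)·d_B = V + 7.9843·d_B = (19.9099,22.2570)
sweep = 180° − θ = 124.6410°

center=(24.0175,21.4389) T_A=(25.6792,17.5944) T_B=(19.9099,22.2570) sweep=124.6410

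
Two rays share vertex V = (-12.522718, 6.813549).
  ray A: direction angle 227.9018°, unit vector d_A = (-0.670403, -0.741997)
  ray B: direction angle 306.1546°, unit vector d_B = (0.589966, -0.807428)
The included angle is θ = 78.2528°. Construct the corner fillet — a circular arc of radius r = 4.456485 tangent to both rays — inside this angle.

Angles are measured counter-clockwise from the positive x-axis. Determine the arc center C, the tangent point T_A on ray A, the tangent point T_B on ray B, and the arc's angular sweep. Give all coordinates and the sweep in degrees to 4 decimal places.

center=(-12.8889,-0.2392) T_A=(-16.1956,2.7485) T_B=(-9.2906,2.3900) sweep=101.7472

bisector direction at 267.0282° = (-0.051844,-0.998655)
center distance |VC| = r/sin(θ/2) = 4.456485/sin(39.1264°) = 7.062202
C = V + |VC|·bis = (-12.8889,-0.2392)
T_A = V + ((C−V)·d_A)·d_A = V + 5.4785·d_A = (-16.1956,2.7485)
T_B = V + ((C−V)·d_B)·d_B = V + 5.4785·d_B = (-9.2906,2.3900)
sweep = 180° − θ = 101.7472°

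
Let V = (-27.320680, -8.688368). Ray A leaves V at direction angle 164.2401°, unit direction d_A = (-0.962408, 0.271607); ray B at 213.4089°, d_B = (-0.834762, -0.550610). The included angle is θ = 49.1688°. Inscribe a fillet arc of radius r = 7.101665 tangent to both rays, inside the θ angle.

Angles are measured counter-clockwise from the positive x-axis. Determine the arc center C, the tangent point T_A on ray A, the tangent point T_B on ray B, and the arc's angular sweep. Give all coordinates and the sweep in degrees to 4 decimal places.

center=(-44.1886,-11.3070) T_A=(-42.2597,-4.4723) T_B=(-40.2783,-17.2352) sweep=130.8312

bisector direction at 188.8245° = (-0.988163,-0.153408)
center distance |VC| = r/sin(θ/2) = 7.101665/sin(24.5844°) = 17.069947
C = V + |VC|·bis = (-44.1886,-11.3070)
T_A = V + ((C−V)·d_A)·d_A = V + 15.5225·d_A = (-42.2597,-4.4723)
T_B = V + ((C−V)·d_B)·d_B = V + 15.5225·d_B = (-40.2783,-17.2352)
sweep = 180° − θ = 130.8312°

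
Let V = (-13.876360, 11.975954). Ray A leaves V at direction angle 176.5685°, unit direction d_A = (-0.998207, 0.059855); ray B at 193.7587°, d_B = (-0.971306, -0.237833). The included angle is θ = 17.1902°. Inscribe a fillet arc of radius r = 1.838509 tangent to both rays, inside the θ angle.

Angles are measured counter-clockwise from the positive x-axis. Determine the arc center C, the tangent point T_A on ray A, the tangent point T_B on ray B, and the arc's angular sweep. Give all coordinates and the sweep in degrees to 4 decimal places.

center=(-26.1282,10.8688) T_A=(-26.0182,12.7040) T_B=(-25.6909,9.0830) sweep=162.8098

bisector direction at 185.1636° = (-0.995942,-0.090000)
center distance |VC| = r/sin(θ/2) = 1.838509/sin(8.5951°) = 12.301769
C = V + |VC|·bis = (-26.1282,10.8688)
T_A = V + ((C−V)·d_A)·d_A = V + 12.1636·d_A = (-26.0182,12.7040)
T_B = V + ((C−V)·d_B)·d_B = V + 12.1636·d_B = (-25.6909,9.0830)
sweep = 180° − θ = 162.8098°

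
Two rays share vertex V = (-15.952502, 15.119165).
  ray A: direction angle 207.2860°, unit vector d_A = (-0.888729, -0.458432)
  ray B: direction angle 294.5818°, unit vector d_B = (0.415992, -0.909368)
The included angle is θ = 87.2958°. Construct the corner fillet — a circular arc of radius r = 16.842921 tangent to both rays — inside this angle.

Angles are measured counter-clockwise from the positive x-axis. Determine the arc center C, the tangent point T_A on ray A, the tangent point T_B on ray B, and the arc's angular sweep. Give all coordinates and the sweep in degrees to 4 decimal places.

center=(-23.9237,-7.9443) T_A=(-31.6450,7.0245) T_B=(-8.6072,-0.9378) sweep=92.7042

bisector direction at 250.9339° = (-0.326659,-0.945142)
center distance |VC| = r/sin(θ/2) = 16.842921/sin(43.6479°) = 24.402083
C = V + |VC|·bis = (-23.9237,-7.9443)
T_A = V + ((C−V)·d_A)·d_A = V + 17.6572·d_A = (-31.6450,7.0245)
T_B = V + ((C−V)·d_B)·d_B = V + 17.6572·d_B = (-8.6072,-0.9378)
sweep = 180° − θ = 92.7042°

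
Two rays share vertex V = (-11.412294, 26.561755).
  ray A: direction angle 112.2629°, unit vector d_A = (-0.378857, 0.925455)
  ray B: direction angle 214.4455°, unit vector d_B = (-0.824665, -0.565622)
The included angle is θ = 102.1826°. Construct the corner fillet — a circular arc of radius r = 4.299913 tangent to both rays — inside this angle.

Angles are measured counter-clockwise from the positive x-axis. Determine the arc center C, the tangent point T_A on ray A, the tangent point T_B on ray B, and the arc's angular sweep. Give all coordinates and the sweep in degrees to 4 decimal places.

center=(-16.7066,28.1447) T_A=(-12.7272,29.7737) T_B=(-14.2744,24.5987) sweep=77.8174

bisector direction at 163.3542° = (-0.958094,0.286454)
center distance |VC| = r/sin(θ/2) = 4.299913/sin(51.0913°) = 5.525831
C = V + |VC|·bis = (-16.7066,28.1447)
T_A = V + ((C−V)·d_A)·d_A = V + 3.4707·d_A = (-12.7272,29.7737)
T_B = V + ((C−V)·d_B)·d_B = V + 3.4707·d_B = (-14.2744,24.5987)
sweep = 180° − θ = 77.8174°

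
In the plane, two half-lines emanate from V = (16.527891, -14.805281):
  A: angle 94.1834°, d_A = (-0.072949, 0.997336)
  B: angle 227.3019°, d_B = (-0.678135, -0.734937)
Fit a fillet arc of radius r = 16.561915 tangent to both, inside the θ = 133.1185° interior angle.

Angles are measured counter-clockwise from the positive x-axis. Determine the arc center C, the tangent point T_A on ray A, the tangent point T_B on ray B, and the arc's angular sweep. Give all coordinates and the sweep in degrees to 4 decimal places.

center=(-0.5137,-8.8516) T_A=(16.0040,-7.6434) T_B=(11.6582,-20.0828) sweep=46.8815

bisector direction at 160.7427° = (-0.944047,0.329812)
center distance |VC| = r/sin(θ/2) = 16.561915/sin(66.5593°) = 18.051686
C = V + |VC|·bis = (-0.5137,-8.8516)
T_A = V + ((C−V)·d_A)·d_A = V + 7.1810·d_A = (16.0040,-7.6434)
T_B = V + ((C−V)·d_B)·d_B = V + 7.1810·d_B = (11.6582,-20.0828)
sweep = 180° − θ = 46.8815°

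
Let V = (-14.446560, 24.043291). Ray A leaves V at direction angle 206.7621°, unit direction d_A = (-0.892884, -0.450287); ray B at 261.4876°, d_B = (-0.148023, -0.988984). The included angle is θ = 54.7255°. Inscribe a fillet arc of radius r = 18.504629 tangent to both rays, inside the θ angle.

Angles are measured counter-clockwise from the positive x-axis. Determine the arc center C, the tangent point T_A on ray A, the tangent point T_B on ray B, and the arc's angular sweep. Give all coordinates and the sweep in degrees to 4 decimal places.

bisector direction at 234.1248° = (-0.586021,-0.810296)
center distance |VC| = r/sin(θ/2) = 18.504629/sin(27.3627°) = 40.260495
C = V + |VC|·bis = (-38.0401,-8.5796)
T_A = V + ((C−V)·d_A)·d_A = V + 35.7559·d_A = (-46.3724,7.9429)
T_B = V + ((C−V)·d_B)·d_B = V + 35.7559·d_B = (-19.7393,-11.3187)
sweep = 180° − θ = 125.2745°

center=(-38.0401,-8.5796) T_A=(-46.3724,7.9429) T_B=(-19.7393,-11.3187) sweep=125.2745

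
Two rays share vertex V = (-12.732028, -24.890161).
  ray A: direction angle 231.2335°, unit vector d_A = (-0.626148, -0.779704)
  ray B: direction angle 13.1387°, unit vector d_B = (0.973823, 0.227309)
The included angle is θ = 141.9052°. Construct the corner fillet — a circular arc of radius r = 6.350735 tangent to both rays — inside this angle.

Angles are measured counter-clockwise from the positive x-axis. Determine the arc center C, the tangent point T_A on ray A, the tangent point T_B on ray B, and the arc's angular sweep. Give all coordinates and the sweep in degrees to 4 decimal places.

bisector direction at 302.1861° = (0.532671,-0.846322)
center distance |VC| = r/sin(θ/2) = 6.350735/sin(70.9526°) = 6.718585
C = V + |VC|·bis = (-9.1532,-30.5762)
T_A = V + ((C−V)·d_A)·d_A = V + 2.1926·d_A = (-14.1049,-26.5997)
T_B = V + ((C−V)·d_B)·d_B = V + 2.1926·d_B = (-10.5968,-24.3918)
sweep = 180° − θ = 38.0948°

center=(-9.1532,-30.5762) T_A=(-14.1049,-26.5997) T_B=(-10.5968,-24.3918) sweep=38.0948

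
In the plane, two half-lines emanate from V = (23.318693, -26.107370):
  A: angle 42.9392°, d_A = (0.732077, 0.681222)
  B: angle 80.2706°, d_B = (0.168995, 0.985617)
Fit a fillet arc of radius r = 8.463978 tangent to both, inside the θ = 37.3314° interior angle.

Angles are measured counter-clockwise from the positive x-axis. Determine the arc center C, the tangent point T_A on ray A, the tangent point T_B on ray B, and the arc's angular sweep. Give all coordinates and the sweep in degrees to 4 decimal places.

center=(35.8951,-2.8430) T_A=(41.6610,-9.0393) T_B=(27.5529,-1.4126) sweep=142.6686

bisector direction at 61.6049° = (0.475549,0.879689)
center distance |VC| = r/sin(θ/2) = 8.463978/sin(18.6657°) = 26.446139
C = V + |VC|·bis = (35.8951,-2.8430)
T_A = V + ((C−V)·d_A)·d_A = V + 25.0551·d_A = (41.6610,-9.0393)
T_B = V + ((C−V)·d_B)·d_B = V + 25.0551·d_B = (27.5529,-1.4126)
sweep = 180° − θ = 142.6686°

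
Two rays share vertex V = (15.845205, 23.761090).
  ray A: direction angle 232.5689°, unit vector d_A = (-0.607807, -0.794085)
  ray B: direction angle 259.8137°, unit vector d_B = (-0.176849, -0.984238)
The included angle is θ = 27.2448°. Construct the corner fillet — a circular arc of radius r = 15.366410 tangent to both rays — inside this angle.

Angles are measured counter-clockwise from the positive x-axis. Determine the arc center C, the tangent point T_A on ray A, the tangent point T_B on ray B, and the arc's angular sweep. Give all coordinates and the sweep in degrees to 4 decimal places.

bisector direction at 246.1913° = (-0.403684,-0.914898)
center distance |VC| = r/sin(θ/2) = 15.366410/sin(13.6224°) = 65.244030
C = V + |VC|·bis = (-10.4928,-35.9306)
T_A = V + ((C−V)·d_A)·d_A = V + 63.4086·d_A = (-22.6950,-26.5908)
T_B = V + ((C−V)·d_B)·d_B = V + 63.4086·d_B = (4.6314,-38.6481)
sweep = 180° − θ = 152.7552°

center=(-10.4928,-35.9306) T_A=(-22.6950,-26.5908) T_B=(4.6314,-38.6481) sweep=152.7552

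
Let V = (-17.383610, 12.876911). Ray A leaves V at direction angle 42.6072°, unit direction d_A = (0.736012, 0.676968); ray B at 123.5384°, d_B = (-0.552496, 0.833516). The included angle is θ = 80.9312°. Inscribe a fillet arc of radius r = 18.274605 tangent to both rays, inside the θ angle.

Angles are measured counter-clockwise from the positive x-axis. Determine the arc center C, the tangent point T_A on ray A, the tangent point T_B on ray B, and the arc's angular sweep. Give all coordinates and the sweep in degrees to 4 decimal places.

center=(-13.9875,40.8298) T_A=(-1.6161,27.3795) T_B=(-29.2196,30.7332) sweep=99.0688

bisector direction at 83.0728° = (0.120608,0.992700)
center distance |VC| = r/sin(θ/2) = 18.274605/sin(40.4656°) = 28.158471
C = V + |VC|·bis = (-13.9875,40.8298)
T_A = V + ((C−V)·d_A)·d_A = V + 21.4228·d_A = (-1.6161,27.3795)
T_B = V + ((C−V)·d_B)·d_B = V + 21.4228·d_B = (-29.2196,30.7332)
sweep = 180° − θ = 99.0688°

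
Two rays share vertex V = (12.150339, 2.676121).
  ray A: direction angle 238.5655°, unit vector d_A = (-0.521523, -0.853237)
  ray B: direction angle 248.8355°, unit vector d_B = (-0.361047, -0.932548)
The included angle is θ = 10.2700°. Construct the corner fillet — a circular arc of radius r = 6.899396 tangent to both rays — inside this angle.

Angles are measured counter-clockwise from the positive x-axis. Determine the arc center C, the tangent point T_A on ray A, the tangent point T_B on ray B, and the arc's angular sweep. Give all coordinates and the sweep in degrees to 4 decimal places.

bisector direction at 243.7005° = (-0.443063,-0.896490)
center distance |VC| = r/sin(θ/2) = 6.899396/sin(5.1350°) = 77.085875
C = V + |VC|·bis = (-22.0036,-66.4306)
T_A = V + ((C−V)·d_A)·d_A = V + 76.7765·d_A = (-27.8904,-62.8324)
T_B = V + ((C−V)·d_B)·d_B = V + 76.7765·d_B = (-15.5696,-68.9216)
sweep = 180° − θ = 169.7300°

center=(-22.0036,-66.4306) T_A=(-27.8904,-62.8324) T_B=(-15.5696,-68.9216) sweep=169.7300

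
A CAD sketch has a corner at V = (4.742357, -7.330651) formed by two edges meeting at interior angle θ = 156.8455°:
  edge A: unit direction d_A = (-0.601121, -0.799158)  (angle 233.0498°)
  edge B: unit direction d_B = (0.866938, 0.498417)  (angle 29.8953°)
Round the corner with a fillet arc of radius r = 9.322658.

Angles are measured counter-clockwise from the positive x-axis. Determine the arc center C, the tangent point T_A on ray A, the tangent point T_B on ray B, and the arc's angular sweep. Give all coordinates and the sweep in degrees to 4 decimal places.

bisector direction at 311.4726° = (0.662261,-0.749273)
center distance |VC| = r/sin(θ/2) = 9.322658/sin(78.4227°) = 9.516266
C = V + |VC|·bis = (11.0446,-14.4609)
T_A = V + ((C−V)·d_A)·d_A = V + 1.9098·d_A = (3.5943,-8.8569)
T_B = V + ((C−V)·d_B)·d_B = V + 1.9098·d_B = (6.3980,-6.3788)
sweep = 180° − θ = 23.1545°

center=(11.0446,-14.4609) T_A=(3.5943,-8.8569) T_B=(6.3980,-6.3788) sweep=23.1545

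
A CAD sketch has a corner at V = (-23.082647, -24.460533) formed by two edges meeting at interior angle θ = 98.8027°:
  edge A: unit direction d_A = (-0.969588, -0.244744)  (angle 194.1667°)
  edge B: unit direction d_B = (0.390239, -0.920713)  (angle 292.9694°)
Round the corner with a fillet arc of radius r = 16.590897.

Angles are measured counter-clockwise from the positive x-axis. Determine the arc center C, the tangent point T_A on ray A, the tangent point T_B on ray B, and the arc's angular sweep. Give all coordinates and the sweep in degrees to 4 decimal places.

bisector direction at 243.5680° = (-0.445135,-0.895464)
center distance |VC| = r/sin(θ/2) = 16.590897/sin(49.4014°) = 21.850637
C = V + |VC|·bis = (-32.8091,-44.0270)
T_A = V + ((C−V)·d_A)·d_A = V + 14.2194·d_A = (-36.8696,-27.9407)
T_B = V + ((C−V)·d_B)·d_B = V + 14.2194·d_B = (-17.5337,-37.5526)
sweep = 180° − θ = 81.1973°

center=(-32.8091,-44.0270) T_A=(-36.8696,-27.9407) T_B=(-17.5337,-37.5526) sweep=81.1973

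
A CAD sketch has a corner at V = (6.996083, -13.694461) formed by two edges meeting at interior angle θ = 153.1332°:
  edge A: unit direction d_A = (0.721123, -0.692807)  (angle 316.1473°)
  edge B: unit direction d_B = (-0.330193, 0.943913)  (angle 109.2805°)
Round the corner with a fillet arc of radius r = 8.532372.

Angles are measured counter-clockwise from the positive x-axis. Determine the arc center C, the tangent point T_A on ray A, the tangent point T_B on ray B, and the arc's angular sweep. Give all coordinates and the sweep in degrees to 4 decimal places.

center=(14.3770,-8.9535) T_A=(8.4657,-15.1064) T_B=(6.3232,-11.7708) sweep=26.8668

bisector direction at 32.7139° = (0.841380,0.540444)
center distance |VC| = r/sin(θ/2) = 8.532372/sin(76.5666°) = 8.772379
C = V + |VC|·bis = (14.3770,-8.9535)
T_A = V + ((C−V)·d_A)·d_A = V + 2.0380·d_A = (8.4657,-15.1064)
T_B = V + ((C−V)·d_B)·d_B = V + 2.0380·d_B = (6.3232,-11.7708)
sweep = 180° − θ = 26.8668°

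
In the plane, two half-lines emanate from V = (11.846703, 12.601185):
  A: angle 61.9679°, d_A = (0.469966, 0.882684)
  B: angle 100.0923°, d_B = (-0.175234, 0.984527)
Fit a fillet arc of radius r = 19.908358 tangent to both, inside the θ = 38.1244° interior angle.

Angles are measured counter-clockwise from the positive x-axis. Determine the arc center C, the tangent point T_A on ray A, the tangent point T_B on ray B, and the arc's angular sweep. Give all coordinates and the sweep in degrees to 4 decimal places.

center=(21.3509,72.8131) T_A=(38.9237,63.4569) T_B=(1.7506,69.3245) sweep=141.8756

bisector direction at 81.0301° = (0.155916,0.987770)
center distance |VC| = r/sin(θ/2) = 19.908358/sin(19.0622°) = 60.957436
C = V + |VC|·bis = (21.3509,72.8131)
T_A = V + ((C−V)·d_A)·d_A = V + 57.6148·d_A = (38.9237,63.4569)
T_B = V + ((C−V)·d_B)·d_B = V + 57.6148·d_B = (1.7506,69.3245)
sweep = 180° − θ = 141.8756°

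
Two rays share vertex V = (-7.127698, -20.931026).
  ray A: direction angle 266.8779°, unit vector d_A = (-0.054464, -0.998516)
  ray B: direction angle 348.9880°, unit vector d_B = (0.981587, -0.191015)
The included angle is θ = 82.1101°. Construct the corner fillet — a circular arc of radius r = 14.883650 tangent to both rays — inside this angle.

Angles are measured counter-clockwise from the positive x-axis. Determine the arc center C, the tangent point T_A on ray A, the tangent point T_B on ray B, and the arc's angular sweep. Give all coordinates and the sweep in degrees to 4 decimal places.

bisector direction at 307.9330° = (0.614739,-0.788731)
center distance |VC| = r/sin(θ/2) = 14.883650/sin(41.0551°) = 22.661413
C = V + |VC|·bis = (6.8032,-38.8048)
T_A = V + ((C−V)·d_A)·d_A = V + 17.0885·d_A = (-8.0584,-37.9942)
T_B = V + ((C−V)·d_B)·d_B = V + 17.0885·d_B = (9.6461,-24.1952)
sweep = 180° − θ = 97.8899°

center=(6.8032,-38.8048) T_A=(-8.0584,-37.9942) T_B=(9.6461,-24.1952) sweep=97.8899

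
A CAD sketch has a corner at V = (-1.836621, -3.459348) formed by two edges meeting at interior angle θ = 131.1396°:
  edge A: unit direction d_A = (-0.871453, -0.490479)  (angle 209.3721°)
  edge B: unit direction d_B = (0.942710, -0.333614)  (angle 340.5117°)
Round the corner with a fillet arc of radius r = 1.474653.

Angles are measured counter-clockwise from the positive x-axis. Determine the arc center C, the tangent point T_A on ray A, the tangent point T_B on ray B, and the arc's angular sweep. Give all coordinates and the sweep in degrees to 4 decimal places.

center=(-1.6971,-5.0730) T_A=(-2.4204,-3.7879) T_B=(-1.2051,-3.6828) sweep=48.8604

bisector direction at 274.9419° = (0.086146,-0.996283)
center distance |VC| = r/sin(θ/2) = 1.474653/sin(65.5698°) = 1.619669
C = V + |VC|·bis = (-1.6971,-5.0730)
T_A = V + ((C−V)·d_A)·d_A = V + 0.6699·d_A = (-2.4204,-3.7879)
T_B = V + ((C−V)·d_B)·d_B = V + 0.6699·d_B = (-1.2051,-3.6828)
sweep = 180° − θ = 48.8604°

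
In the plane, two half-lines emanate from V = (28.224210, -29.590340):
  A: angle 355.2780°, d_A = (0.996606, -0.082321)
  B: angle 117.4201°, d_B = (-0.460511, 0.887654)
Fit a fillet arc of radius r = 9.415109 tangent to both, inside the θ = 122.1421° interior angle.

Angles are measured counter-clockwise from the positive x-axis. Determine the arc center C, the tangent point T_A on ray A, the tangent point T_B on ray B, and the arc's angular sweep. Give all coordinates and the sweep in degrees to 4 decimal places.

bisector direction at 56.3491° = (0.554132,0.832429)
center distance |VC| = r/sin(θ/2) = 9.415109/sin(61.0710°) = 10.757417
C = V + |VC|·bis = (34.1852,-20.6356)
T_A = V + ((C−V)·d_A)·d_A = V + 5.2036·d_A = (33.4102,-30.0187)
T_B = V + ((C−V)·d_B)·d_B = V + 5.2036·d_B = (25.8279,-24.9713)
sweep = 180° − θ = 57.8579°

center=(34.1852,-20.6356) T_A=(33.4102,-30.0187) T_B=(25.8279,-24.9713) sweep=57.8579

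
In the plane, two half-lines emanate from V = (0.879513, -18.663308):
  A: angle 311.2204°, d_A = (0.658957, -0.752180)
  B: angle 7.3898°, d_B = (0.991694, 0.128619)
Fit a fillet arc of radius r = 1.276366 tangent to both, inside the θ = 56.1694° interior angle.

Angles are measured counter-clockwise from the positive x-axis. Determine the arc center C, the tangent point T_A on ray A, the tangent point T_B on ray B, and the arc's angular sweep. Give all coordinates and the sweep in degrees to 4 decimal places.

bisector direction at 339.3051° = (0.935475,-0.353392)
center distance |VC| = r/sin(θ/2) = 1.276366/sin(28.0847°) = 2.711194
C = V + |VC|·bis = (3.4158,-19.6214)
T_A = V + ((C−V)·d_A)·d_A = V + 2.3920·d_A = (2.4557,-20.4625)
T_B = V + ((C−V)·d_B)·d_B = V + 2.3920·d_B = (3.2516,-18.3557)
sweep = 180° − θ = 123.8306°

center=(3.4158,-19.6214) T_A=(2.4557,-20.4625) T_B=(3.2516,-18.3557) sweep=123.8306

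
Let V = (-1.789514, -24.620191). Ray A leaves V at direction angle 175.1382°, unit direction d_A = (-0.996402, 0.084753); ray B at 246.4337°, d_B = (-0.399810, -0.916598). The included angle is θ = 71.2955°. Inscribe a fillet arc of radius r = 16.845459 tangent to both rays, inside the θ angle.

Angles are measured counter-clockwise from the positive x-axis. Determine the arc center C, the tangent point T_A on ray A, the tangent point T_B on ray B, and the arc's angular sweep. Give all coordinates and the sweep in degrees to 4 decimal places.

bisector direction at 210.7860° = (-0.859085,-0.511832)
center distance |VC| = r/sin(θ/2) = 16.845459/sin(35.6478°) = 28.904337
C = V + |VC|·bis = (-26.6208,-39.4144)
T_A = V + ((C−V)·d_A)·d_A = V + 23.4881·d_A = (-25.1931,-22.6295)
T_B = V + ((C−V)·d_B)·d_B = V + 23.4881·d_B = (-11.1803,-46.1493)
sweep = 180° − θ = 108.7045°

center=(-26.6208,-39.4144) T_A=(-25.1931,-22.6295) T_B=(-11.1803,-46.1493) sweep=108.7045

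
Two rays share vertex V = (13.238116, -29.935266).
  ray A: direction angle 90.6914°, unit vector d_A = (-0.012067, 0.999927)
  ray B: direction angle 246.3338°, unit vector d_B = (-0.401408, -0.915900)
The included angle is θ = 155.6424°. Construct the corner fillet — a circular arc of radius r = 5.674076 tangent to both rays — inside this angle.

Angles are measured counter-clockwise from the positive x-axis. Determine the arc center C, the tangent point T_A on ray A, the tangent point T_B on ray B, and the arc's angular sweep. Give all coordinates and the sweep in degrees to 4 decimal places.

center=(7.5497,-28.7792) T_A=(13.2233,-28.7108) T_B=(12.7466,-31.0569) sweep=24.3576

bisector direction at 168.5126° = (-0.979969,0.199152)
center distance |VC| = r/sin(θ/2) = 5.674076/sin(77.8212°) = 5.804717
C = V + |VC|·bis = (7.5497,-28.7792)
T_A = V + ((C−V)·d_A)·d_A = V + 1.2246·d_A = (13.2233,-28.7108)
T_B = V + ((C−V)·d_B)·d_B = V + 1.2246·d_B = (12.7466,-31.0569)
sweep = 180° − θ = 24.3576°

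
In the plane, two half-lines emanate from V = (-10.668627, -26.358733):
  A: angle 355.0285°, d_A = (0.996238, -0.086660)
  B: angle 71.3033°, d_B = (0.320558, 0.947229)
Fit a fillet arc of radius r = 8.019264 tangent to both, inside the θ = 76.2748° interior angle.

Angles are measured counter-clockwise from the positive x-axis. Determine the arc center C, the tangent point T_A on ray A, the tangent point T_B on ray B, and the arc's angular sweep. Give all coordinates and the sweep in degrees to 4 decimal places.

center=(0.2015,-19.2548) T_A=(-0.4934,-27.2438) T_B=(-7.3946,-16.6841) sweep=103.7252

bisector direction at 33.1659° = (0.837090,0.547065)
center distance |VC| = r/sin(θ/2) = 8.019264/sin(38.1374°) = 12.985623
C = V + |VC|·bis = (0.2015,-19.2548)
T_A = V + ((C−V)·d_A)·d_A = V + 10.2136·d_A = (-0.4934,-27.2438)
T_B = V + ((C−V)·d_B)·d_B = V + 10.2136·d_B = (-7.3946,-16.6841)
sweep = 180° − θ = 103.7252°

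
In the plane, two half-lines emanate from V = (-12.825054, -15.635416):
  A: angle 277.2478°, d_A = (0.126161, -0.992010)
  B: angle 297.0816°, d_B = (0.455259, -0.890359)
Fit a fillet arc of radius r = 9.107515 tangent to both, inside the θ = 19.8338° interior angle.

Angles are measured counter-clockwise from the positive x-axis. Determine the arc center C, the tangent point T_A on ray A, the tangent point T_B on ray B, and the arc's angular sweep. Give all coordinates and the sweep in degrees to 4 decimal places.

bisector direction at 287.1647° = (0.295119,-0.955460)
center distance |VC| = r/sin(θ/2) = 9.107515/sin(9.9169°) = 52.883132
C = V + |VC|·bis = (2.7818,-66.1632)
T_A = V + ((C−V)·d_A)·d_A = V + 52.0930·d_A = (-6.2530,-67.3122)
T_B = V + ((C−V)·d_B)·d_B = V + 52.0930·d_B = (10.8907,-62.0169)
sweep = 180° − θ = 160.1662°

center=(2.7818,-66.1632) T_A=(-6.2530,-67.3122) T_B=(10.8907,-62.0169) sweep=160.1662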